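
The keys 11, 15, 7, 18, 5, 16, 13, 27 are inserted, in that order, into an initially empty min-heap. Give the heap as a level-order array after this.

[5, 7, 11, 18, 15, 16, 13, 27]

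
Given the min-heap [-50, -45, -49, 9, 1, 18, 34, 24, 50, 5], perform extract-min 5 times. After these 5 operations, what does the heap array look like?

[9, 24, 18, 34, 50]

extract-min #1 returns -50:
  remove root -50; move last element 5 to root → [5, -45, -49, 9, 1, 18, 34, 24, 50]
  5 vs smaller child -49 at index 2, swap → [-49, -45, 5, 9, 1, 18, 34, 24, 50]
extract-min #2 returns -49:
  remove root -49; move last element 50 to root → [50, -45, 5, 9, 1, 18, 34, 24]
  50 vs smaller child -45 at index 1, swap → [-45, 50, 5, 9, 1, 18, 34, 24]
  50 vs smaller child 1 at index 4, swap → [-45, 1, 5, 9, 50, 18, 34, 24]
extract-min #3 returns -45:
  remove root -45; move last element 24 to root → [24, 1, 5, 9, 50, 18, 34]
  24 vs smaller child 1 at index 1, swap → [1, 24, 5, 9, 50, 18, 34]
  24 vs smaller child 9 at index 3, swap → [1, 9, 5, 24, 50, 18, 34]
extract-min #4 returns 1:
  remove root 1; move last element 34 to root → [34, 9, 5, 24, 50, 18]
  34 vs smaller child 5 at index 2, swap → [5, 9, 34, 24, 50, 18]
  34 vs only child 18 at index 5, swap → [5, 9, 18, 24, 50, 34]
extract-min #5 returns 5:
  remove root 5; move last element 34 to root → [34, 9, 18, 24, 50]
  34 vs smaller child 9 at index 1, swap → [9, 34, 18, 24, 50]
  34 vs smaller child 24 at index 3, swap → [9, 24, 18, 34, 50]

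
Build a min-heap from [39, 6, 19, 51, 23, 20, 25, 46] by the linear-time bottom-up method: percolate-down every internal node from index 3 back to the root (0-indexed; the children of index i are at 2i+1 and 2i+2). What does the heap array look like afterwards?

[6, 23, 19, 46, 39, 20, 25, 51]

sift down from index 3:
  51 vs only child 46 at index 7, swap → [39, 6, 19, 46, 23, 20, 25, 51]
sift down from index 2: already satisfies heap property
sift down from index 1: already satisfies heap property
sift down from index 0:
  39 vs smaller child 6 at index 1, swap → [6, 39, 19, 46, 23, 20, 25, 51]
  39 vs smaller child 23 at index 4, swap → [6, 23, 19, 46, 39, 20, 25, 51]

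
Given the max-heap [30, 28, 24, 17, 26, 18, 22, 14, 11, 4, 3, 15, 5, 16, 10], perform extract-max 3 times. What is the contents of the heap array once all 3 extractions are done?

[24, 17, 22, 16, 10, 18, 5, 14, 11, 4, 3, 15]

extract-max #1 returns 30:
  remove root 30; move last element 10 to root → [10, 28, 24, 17, 26, 18, 22, 14, 11, 4, 3, 15, 5, 16]
  10 vs larger child 28 at index 1, swap → [28, 10, 24, 17, 26, 18, 22, 14, 11, 4, 3, 15, 5, 16]
  10 vs larger child 26 at index 4, swap → [28, 26, 24, 17, 10, 18, 22, 14, 11, 4, 3, 15, 5, 16]
extract-max #2 returns 28:
  remove root 28; move last element 16 to root → [16, 26, 24, 17, 10, 18, 22, 14, 11, 4, 3, 15, 5]
  16 vs larger child 26 at index 1, swap → [26, 16, 24, 17, 10, 18, 22, 14, 11, 4, 3, 15, 5]
  16 vs larger child 17 at index 3, swap → [26, 17, 24, 16, 10, 18, 22, 14, 11, 4, 3, 15, 5]
extract-max #3 returns 26:
  remove root 26; move last element 5 to root → [5, 17, 24, 16, 10, 18, 22, 14, 11, 4, 3, 15]
  5 vs larger child 24 at index 2, swap → [24, 17, 5, 16, 10, 18, 22, 14, 11, 4, 3, 15]
  5 vs larger child 22 at index 6, swap → [24, 17, 22, 16, 10, 18, 5, 14, 11, 4, 3, 15]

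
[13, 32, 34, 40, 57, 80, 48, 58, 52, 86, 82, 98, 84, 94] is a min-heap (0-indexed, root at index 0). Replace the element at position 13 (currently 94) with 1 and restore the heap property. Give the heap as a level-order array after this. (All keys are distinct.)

[1, 32, 13, 40, 57, 80, 34, 58, 52, 86, 82, 98, 84, 48]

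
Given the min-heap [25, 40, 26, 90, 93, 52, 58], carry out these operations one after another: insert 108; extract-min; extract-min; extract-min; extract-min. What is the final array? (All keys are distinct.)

insert 108:
  append 108 at index 7 → [25, 40, 26, 90, 93, 52, 58, 108] (no swap needed)
extract-min → returns 25:
  remove root 25; move last element 108 to root → [108, 40, 26, 90, 93, 52, 58]
  108 vs smaller child 26 at index 2, swap → [26, 40, 108, 90, 93, 52, 58]
  108 vs smaller child 52 at index 5, swap → [26, 40, 52, 90, 93, 108, 58]
extract-min → returns 26:
  remove root 26; move last element 58 to root → [58, 40, 52, 90, 93, 108]
  58 vs smaller child 40 at index 1, swap → [40, 58, 52, 90, 93, 108]
extract-min → returns 40:
  remove root 40; move last element 108 to root → [108, 58, 52, 90, 93]
  108 vs smaller child 52 at index 2, swap → [52, 58, 108, 90, 93]
extract-min → returns 52:
  remove root 52; move last element 93 to root → [93, 58, 108, 90]
  93 vs smaller child 58 at index 1, swap → [58, 93, 108, 90]
  93 vs only child 90 at index 3, swap → [58, 90, 108, 93]

[58, 90, 108, 93]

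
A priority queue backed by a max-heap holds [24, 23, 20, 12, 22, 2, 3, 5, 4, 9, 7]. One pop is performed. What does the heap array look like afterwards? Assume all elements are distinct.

[23, 22, 20, 12, 9, 2, 3, 5, 4, 7]

remove root 24; move last element 7 to root → [7, 23, 20, 12, 22, 2, 3, 5, 4, 9]
7 vs larger child 23 at index 1, swap → [23, 7, 20, 12, 22, 2, 3, 5, 4, 9]
7 vs larger child 22 at index 4, swap → [23, 22, 20, 12, 7, 2, 3, 5, 4, 9]
7 vs only child 9 at index 9, swap → [23, 22, 20, 12, 9, 2, 3, 5, 4, 7]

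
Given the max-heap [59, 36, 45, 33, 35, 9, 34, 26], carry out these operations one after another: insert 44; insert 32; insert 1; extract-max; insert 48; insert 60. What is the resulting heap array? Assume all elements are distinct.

insert 44:
  append 44 at index 8 → [59, 36, 45, 33, 35, 9, 34, 26, 44]
  44 > parent 33 at index 3, swap → [59, 36, 45, 44, 35, 9, 34, 26, 33]
  44 > parent 36 at index 1, swap → [59, 44, 45, 36, 35, 9, 34, 26, 33]
insert 32:
  append 32 at index 9 → [59, 44, 45, 36, 35, 9, 34, 26, 33, 32] (no swap needed)
insert 1:
  append 1 at index 10 → [59, 44, 45, 36, 35, 9, 34, 26, 33, 32, 1] (no swap needed)
extract-max → returns 59:
  remove root 59; move last element 1 to root → [1, 44, 45, 36, 35, 9, 34, 26, 33, 32]
  1 vs larger child 45 at index 2, swap → [45, 44, 1, 36, 35, 9, 34, 26, 33, 32]
  1 vs larger child 34 at index 6, swap → [45, 44, 34, 36, 35, 9, 1, 26, 33, 32]
insert 48:
  append 48 at index 10 → [45, 44, 34, 36, 35, 9, 1, 26, 33, 32, 48]
  48 > parent 35 at index 4, swap → [45, 44, 34, 36, 48, 9, 1, 26, 33, 32, 35]
  48 > parent 44 at index 1, swap → [45, 48, 34, 36, 44, 9, 1, 26, 33, 32, 35]
  48 > parent 45 at index 0, swap → [48, 45, 34, 36, 44, 9, 1, 26, 33, 32, 35]
insert 60:
  append 60 at index 11 → [48, 45, 34, 36, 44, 9, 1, 26, 33, 32, 35, 60]
  60 > parent 9 at index 5, swap → [48, 45, 34, 36, 44, 60, 1, 26, 33, 32, 35, 9]
  60 > parent 34 at index 2, swap → [48, 45, 60, 36, 44, 34, 1, 26, 33, 32, 35, 9]
  60 > parent 48 at index 0, swap → [60, 45, 48, 36, 44, 34, 1, 26, 33, 32, 35, 9]

[60, 45, 48, 36, 44, 34, 1, 26, 33, 32, 35, 9]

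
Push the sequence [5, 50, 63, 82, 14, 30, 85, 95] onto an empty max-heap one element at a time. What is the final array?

Insert 5:
  append 5 at index 0 → [5] (no swap needed)
Insert 50:
  append 50 at index 1 → [5, 50]
  50 > parent 5 at index 0, swap → [50, 5]
Insert 63:
  append 63 at index 2 → [50, 5, 63]
  63 > parent 50 at index 0, swap → [63, 5, 50]
Insert 82:
  append 82 at index 3 → [63, 5, 50, 82]
  82 > parent 5 at index 1, swap → [63, 82, 50, 5]
  82 > parent 63 at index 0, swap → [82, 63, 50, 5]
Insert 14:
  append 14 at index 4 → [82, 63, 50, 5, 14] (no swap needed)
Insert 30:
  append 30 at index 5 → [82, 63, 50, 5, 14, 30] (no swap needed)
Insert 85:
  append 85 at index 6 → [82, 63, 50, 5, 14, 30, 85]
  85 > parent 50 at index 2, swap → [82, 63, 85, 5, 14, 30, 50]
  85 > parent 82 at index 0, swap → [85, 63, 82, 5, 14, 30, 50]
Insert 95:
  append 95 at index 7 → [85, 63, 82, 5, 14, 30, 50, 95]
  95 > parent 5 at index 3, swap → [85, 63, 82, 95, 14, 30, 50, 5]
  95 > parent 63 at index 1, swap → [85, 95, 82, 63, 14, 30, 50, 5]
  95 > parent 85 at index 0, swap → [95, 85, 82, 63, 14, 30, 50, 5]

[95, 85, 82, 63, 14, 30, 50, 5]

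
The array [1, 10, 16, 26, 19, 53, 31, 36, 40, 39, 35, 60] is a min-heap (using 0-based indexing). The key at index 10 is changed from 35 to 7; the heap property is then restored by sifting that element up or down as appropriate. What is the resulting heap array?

[1, 7, 16, 26, 10, 53, 31, 36, 40, 39, 19, 60]

set index 10 from 35 to 7 → [1, 10, 16, 26, 19, 53, 31, 36, 40, 39, 7, 60]
7 < parent 19 at index 4, swap → [1, 10, 16, 26, 7, 53, 31, 36, 40, 39, 19, 60]
7 < parent 10 at index 1, swap → [1, 7, 16, 26, 10, 53, 31, 36, 40, 39, 19, 60]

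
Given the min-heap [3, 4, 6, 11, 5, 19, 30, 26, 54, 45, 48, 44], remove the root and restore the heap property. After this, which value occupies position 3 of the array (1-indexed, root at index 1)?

remove root 3; move last element 44 to root → [44, 4, 6, 11, 5, 19, 30, 26, 54, 45, 48]
44 vs smaller child 4 at index 2, swap → [4, 44, 6, 11, 5, 19, 30, 26, 54, 45, 48]
44 vs smaller child 5 at index 5, swap → [4, 5, 6, 11, 44, 19, 30, 26, 54, 45, 48]
resulting array: [4, 5, 6, 11, 44, 19, 30, 26, 54, 45, 48]

6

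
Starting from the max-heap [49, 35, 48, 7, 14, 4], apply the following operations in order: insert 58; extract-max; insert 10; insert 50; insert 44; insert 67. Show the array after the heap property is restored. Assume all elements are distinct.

insert 58:
  append 58 at index 6 → [49, 35, 48, 7, 14, 4, 58]
  58 > parent 48 at index 2, swap → [49, 35, 58, 7, 14, 4, 48]
  58 > parent 49 at index 0, swap → [58, 35, 49, 7, 14, 4, 48]
extract-max → returns 58:
  remove root 58; move last element 48 to root → [48, 35, 49, 7, 14, 4]
  48 vs larger child 49 at index 2, swap → [49, 35, 48, 7, 14, 4]
insert 10:
  append 10 at index 6 → [49, 35, 48, 7, 14, 4, 10] (no swap needed)
insert 50:
  append 50 at index 7 → [49, 35, 48, 7, 14, 4, 10, 50]
  50 > parent 7 at index 3, swap → [49, 35, 48, 50, 14, 4, 10, 7]
  50 > parent 35 at index 1, swap → [49, 50, 48, 35, 14, 4, 10, 7]
  50 > parent 49 at index 0, swap → [50, 49, 48, 35, 14, 4, 10, 7]
insert 44:
  append 44 at index 8 → [50, 49, 48, 35, 14, 4, 10, 7, 44]
  44 > parent 35 at index 3, swap → [50, 49, 48, 44, 14, 4, 10, 7, 35]
insert 67:
  append 67 at index 9 → [50, 49, 48, 44, 14, 4, 10, 7, 35, 67]
  67 > parent 14 at index 4, swap → [50, 49, 48, 44, 67, 4, 10, 7, 35, 14]
  67 > parent 49 at index 1, swap → [50, 67, 48, 44, 49, 4, 10, 7, 35, 14]
  67 > parent 50 at index 0, swap → [67, 50, 48, 44, 49, 4, 10, 7, 35, 14]

[67, 50, 48, 44, 49, 4, 10, 7, 35, 14]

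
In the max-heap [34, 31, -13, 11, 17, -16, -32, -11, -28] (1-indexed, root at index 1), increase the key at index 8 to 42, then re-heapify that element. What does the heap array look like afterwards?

set index 8 from -11 to 42 → [34, 31, -13, 11, 17, -16, -32, 42, -28]
42 > parent 11 at index 4, swap → [34, 31, -13, 42, 17, -16, -32, 11, -28]
42 > parent 31 at index 2, swap → [34, 42, -13, 31, 17, -16, -32, 11, -28]
42 > parent 34 at index 1, swap → [42, 34, -13, 31, 17, -16, -32, 11, -28]

[42, 34, -13, 31, 17, -16, -32, 11, -28]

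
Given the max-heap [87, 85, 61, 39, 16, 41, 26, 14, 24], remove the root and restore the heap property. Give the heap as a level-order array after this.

remove root 87; move last element 24 to root → [24, 85, 61, 39, 16, 41, 26, 14]
24 vs larger child 85 at index 1, swap → [85, 24, 61, 39, 16, 41, 26, 14]
24 vs larger child 39 at index 3, swap → [85, 39, 61, 24, 16, 41, 26, 14]

[85, 39, 61, 24, 16, 41, 26, 14]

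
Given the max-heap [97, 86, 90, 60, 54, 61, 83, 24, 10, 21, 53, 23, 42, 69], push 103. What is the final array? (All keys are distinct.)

[103, 86, 97, 60, 54, 61, 90, 24, 10, 21, 53, 23, 42, 69, 83]

append 103 at index 14 → [97, 86, 90, 60, 54, 61, 83, 24, 10, 21, 53, 23, 42, 69, 103]
103 > parent 83 at index 6, swap → [97, 86, 90, 60, 54, 61, 103, 24, 10, 21, 53, 23, 42, 69, 83]
103 > parent 90 at index 2, swap → [97, 86, 103, 60, 54, 61, 90, 24, 10, 21, 53, 23, 42, 69, 83]
103 > parent 97 at index 0, swap → [103, 86, 97, 60, 54, 61, 90, 24, 10, 21, 53, 23, 42, 69, 83]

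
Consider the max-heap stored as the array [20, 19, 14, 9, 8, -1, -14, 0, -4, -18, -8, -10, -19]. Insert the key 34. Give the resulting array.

[34, 19, 20, 9, 8, -1, 14, 0, -4, -18, -8, -10, -19, -14]

append 34 at index 13 → [20, 19, 14, 9, 8, -1, -14, 0, -4, -18, -8, -10, -19, 34]
34 > parent -14 at index 6, swap → [20, 19, 14, 9, 8, -1, 34, 0, -4, -18, -8, -10, -19, -14]
34 > parent 14 at index 2, swap → [20, 19, 34, 9, 8, -1, 14, 0, -4, -18, -8, -10, -19, -14]
34 > parent 20 at index 0, swap → [34, 19, 20, 9, 8, -1, 14, 0, -4, -18, -8, -10, -19, -14]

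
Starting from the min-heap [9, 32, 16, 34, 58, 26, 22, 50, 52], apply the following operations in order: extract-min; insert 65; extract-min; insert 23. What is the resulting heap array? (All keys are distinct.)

[22, 23, 26, 32, 58, 65, 52, 50, 34]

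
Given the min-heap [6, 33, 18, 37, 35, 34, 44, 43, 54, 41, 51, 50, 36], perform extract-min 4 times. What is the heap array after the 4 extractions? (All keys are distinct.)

extract-min #1 returns 6:
  remove root 6; move last element 36 to root → [36, 33, 18, 37, 35, 34, 44, 43, 54, 41, 51, 50]
  36 vs smaller child 18 at index 2, swap → [18, 33, 36, 37, 35, 34, 44, 43, 54, 41, 51, 50]
  36 vs smaller child 34 at index 5, swap → [18, 33, 34, 37, 35, 36, 44, 43, 54, 41, 51, 50]
extract-min #2 returns 18:
  remove root 18; move last element 50 to root → [50, 33, 34, 37, 35, 36, 44, 43, 54, 41, 51]
  50 vs smaller child 33 at index 1, swap → [33, 50, 34, 37, 35, 36, 44, 43, 54, 41, 51]
  50 vs smaller child 35 at index 4, swap → [33, 35, 34, 37, 50, 36, 44, 43, 54, 41, 51]
  50 vs smaller child 41 at index 9, swap → [33, 35, 34, 37, 41, 36, 44, 43, 54, 50, 51]
extract-min #3 returns 33:
  remove root 33; move last element 51 to root → [51, 35, 34, 37, 41, 36, 44, 43, 54, 50]
  51 vs smaller child 34 at index 2, swap → [34, 35, 51, 37, 41, 36, 44, 43, 54, 50]
  51 vs smaller child 36 at index 5, swap → [34, 35, 36, 37, 41, 51, 44, 43, 54, 50]
extract-min #4 returns 34:
  remove root 34; move last element 50 to root → [50, 35, 36, 37, 41, 51, 44, 43, 54]
  50 vs smaller child 35 at index 1, swap → [35, 50, 36, 37, 41, 51, 44, 43, 54]
  50 vs smaller child 37 at index 3, swap → [35, 37, 36, 50, 41, 51, 44, 43, 54]
  50 vs smaller child 43 at index 7, swap → [35, 37, 36, 43, 41, 51, 44, 50, 54]

[35, 37, 36, 43, 41, 51, 44, 50, 54]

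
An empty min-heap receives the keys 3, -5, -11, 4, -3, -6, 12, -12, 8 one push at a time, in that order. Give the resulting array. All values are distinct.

[-12, -11, -6, -3, 3, -5, 12, 4, 8]

Insert 3:
  append 3 at index 0 → [3] (no swap needed)
Insert -5:
  append -5 at index 1 → [3, -5]
  -5 < parent 3 at index 0, swap → [-5, 3]
Insert -11:
  append -11 at index 2 → [-5, 3, -11]
  -11 < parent -5 at index 0, swap → [-11, 3, -5]
Insert 4:
  append 4 at index 3 → [-11, 3, -5, 4] (no swap needed)
Insert -3:
  append -3 at index 4 → [-11, 3, -5, 4, -3]
  -3 < parent 3 at index 1, swap → [-11, -3, -5, 4, 3]
Insert -6:
  append -6 at index 5 → [-11, -3, -5, 4, 3, -6]
  -6 < parent -5 at index 2, swap → [-11, -3, -6, 4, 3, -5]
Insert 12:
  append 12 at index 6 → [-11, -3, -6, 4, 3, -5, 12] (no swap needed)
Insert -12:
  append -12 at index 7 → [-11, -3, -6, 4, 3, -5, 12, -12]
  -12 < parent 4 at index 3, swap → [-11, -3, -6, -12, 3, -5, 12, 4]
  -12 < parent -3 at index 1, swap → [-11, -12, -6, -3, 3, -5, 12, 4]
  -12 < parent -11 at index 0, swap → [-12, -11, -6, -3, 3, -5, 12, 4]
Insert 8:
  append 8 at index 8 → [-12, -11, -6, -3, 3, -5, 12, 4, 8] (no swap needed)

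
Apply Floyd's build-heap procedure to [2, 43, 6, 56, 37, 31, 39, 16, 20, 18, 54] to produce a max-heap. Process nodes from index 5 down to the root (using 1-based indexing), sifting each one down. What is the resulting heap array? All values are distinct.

[56, 54, 39, 43, 37, 31, 6, 16, 20, 18, 2]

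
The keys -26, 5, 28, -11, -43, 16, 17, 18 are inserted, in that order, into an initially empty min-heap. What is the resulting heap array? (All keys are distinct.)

Insert -26:
  append -26 at index 0 → [-26] (no swap needed)
Insert 5:
  append 5 at index 1 → [-26, 5] (no swap needed)
Insert 28:
  append 28 at index 2 → [-26, 5, 28] (no swap needed)
Insert -11:
  append -11 at index 3 → [-26, 5, 28, -11]
  -11 < parent 5 at index 1, swap → [-26, -11, 28, 5]
Insert -43:
  append -43 at index 4 → [-26, -11, 28, 5, -43]
  -43 < parent -11 at index 1, swap → [-26, -43, 28, 5, -11]
  -43 < parent -26 at index 0, swap → [-43, -26, 28, 5, -11]
Insert 16:
  append 16 at index 5 → [-43, -26, 28, 5, -11, 16]
  16 < parent 28 at index 2, swap → [-43, -26, 16, 5, -11, 28]
Insert 17:
  append 17 at index 6 → [-43, -26, 16, 5, -11, 28, 17] (no swap needed)
Insert 18:
  append 18 at index 7 → [-43, -26, 16, 5, -11, 28, 17, 18] (no swap needed)

[-43, -26, 16, 5, -11, 28, 17, 18]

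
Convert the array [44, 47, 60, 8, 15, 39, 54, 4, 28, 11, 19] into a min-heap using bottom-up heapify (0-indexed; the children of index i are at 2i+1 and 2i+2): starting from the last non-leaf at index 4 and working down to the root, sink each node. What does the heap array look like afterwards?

[4, 8, 39, 28, 11, 60, 54, 47, 44, 15, 19]

sift down from index 4:
  15 vs smaller child 11 at index 9, swap → [44, 47, 60, 8, 11, 39, 54, 4, 28, 15, 19]
sift down from index 3:
  8 vs smaller child 4 at index 7, swap → [44, 47, 60, 4, 11, 39, 54, 8, 28, 15, 19]
sift down from index 2:
  60 vs smaller child 39 at index 5, swap → [44, 47, 39, 4, 11, 60, 54, 8, 28, 15, 19]
sift down from index 1:
  47 vs smaller child 4 at index 3, swap → [44, 4, 39, 47, 11, 60, 54, 8, 28, 15, 19]
  47 vs smaller child 8 at index 7, swap → [44, 4, 39, 8, 11, 60, 54, 47, 28, 15, 19]
sift down from index 0:
  44 vs smaller child 4 at index 1, swap → [4, 44, 39, 8, 11, 60, 54, 47, 28, 15, 19]
  44 vs smaller child 8 at index 3, swap → [4, 8, 39, 44, 11, 60, 54, 47, 28, 15, 19]
  44 vs smaller child 28 at index 8, swap → [4, 8, 39, 28, 11, 60, 54, 47, 44, 15, 19]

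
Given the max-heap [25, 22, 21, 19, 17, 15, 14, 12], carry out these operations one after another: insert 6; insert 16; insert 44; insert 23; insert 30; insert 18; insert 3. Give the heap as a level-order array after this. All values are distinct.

[44, 25, 30, 19, 22, 23, 18, 12, 6, 16, 17, 15, 21, 14, 3]

insert 6:
  append 6 at index 8 → [25, 22, 21, 19, 17, 15, 14, 12, 6] (no swap needed)
insert 16:
  append 16 at index 9 → [25, 22, 21, 19, 17, 15, 14, 12, 6, 16] (no swap needed)
insert 44:
  append 44 at index 10 → [25, 22, 21, 19, 17, 15, 14, 12, 6, 16, 44]
  44 > parent 17 at index 4, swap → [25, 22, 21, 19, 44, 15, 14, 12, 6, 16, 17]
  44 > parent 22 at index 1, swap → [25, 44, 21, 19, 22, 15, 14, 12, 6, 16, 17]
  44 > parent 25 at index 0, swap → [44, 25, 21, 19, 22, 15, 14, 12, 6, 16, 17]
insert 23:
  append 23 at index 11 → [44, 25, 21, 19, 22, 15, 14, 12, 6, 16, 17, 23]
  23 > parent 15 at index 5, swap → [44, 25, 21, 19, 22, 23, 14, 12, 6, 16, 17, 15]
  23 > parent 21 at index 2, swap → [44, 25, 23, 19, 22, 21, 14, 12, 6, 16, 17, 15]
insert 30:
  append 30 at index 12 → [44, 25, 23, 19, 22, 21, 14, 12, 6, 16, 17, 15, 30]
  30 > parent 21 at index 5, swap → [44, 25, 23, 19, 22, 30, 14, 12, 6, 16, 17, 15, 21]
  30 > parent 23 at index 2, swap → [44, 25, 30, 19, 22, 23, 14, 12, 6, 16, 17, 15, 21]
insert 18:
  append 18 at index 13 → [44, 25, 30, 19, 22, 23, 14, 12, 6, 16, 17, 15, 21, 18]
  18 > parent 14 at index 6, swap → [44, 25, 30, 19, 22, 23, 18, 12, 6, 16, 17, 15, 21, 14]
insert 3:
  append 3 at index 14 → [44, 25, 30, 19, 22, 23, 18, 12, 6, 16, 17, 15, 21, 14, 3] (no swap needed)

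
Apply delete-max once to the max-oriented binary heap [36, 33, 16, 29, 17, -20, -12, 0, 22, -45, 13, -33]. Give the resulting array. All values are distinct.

remove root 36; move last element -33 to root → [-33, 33, 16, 29, 17, -20, -12, 0, 22, -45, 13]
-33 vs larger child 33 at index 1, swap → [33, -33, 16, 29, 17, -20, -12, 0, 22, -45, 13]
-33 vs larger child 29 at index 3, swap → [33, 29, 16, -33, 17, -20, -12, 0, 22, -45, 13]
-33 vs larger child 22 at index 8, swap → [33, 29, 16, 22, 17, -20, -12, 0, -33, -45, 13]

[33, 29, 16, 22, 17, -20, -12, 0, -33, -45, 13]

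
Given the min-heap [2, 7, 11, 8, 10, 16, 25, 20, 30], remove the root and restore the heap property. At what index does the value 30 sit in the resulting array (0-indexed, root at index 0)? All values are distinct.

remove root 2; move last element 30 to root → [30, 7, 11, 8, 10, 16, 25, 20]
30 vs smaller child 7 at index 1, swap → [7, 30, 11, 8, 10, 16, 25, 20]
30 vs smaller child 8 at index 3, swap → [7, 8, 11, 30, 10, 16, 25, 20]
30 vs only child 20 at index 7, swap → [7, 8, 11, 20, 10, 16, 25, 30]
resulting array: [7, 8, 11, 20, 10, 16, 25, 30]

7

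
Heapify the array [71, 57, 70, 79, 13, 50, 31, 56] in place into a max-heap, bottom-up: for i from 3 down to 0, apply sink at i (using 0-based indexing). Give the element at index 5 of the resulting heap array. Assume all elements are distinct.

sift down from index 3: already satisfies heap property
sift down from index 2: already satisfies heap property
sift down from index 1:
  57 vs larger child 79 at index 3, swap → [71, 79, 70, 57, 13, 50, 31, 56]
sift down from index 0:
  71 vs larger child 79 at index 1, swap → [79, 71, 70, 57, 13, 50, 31, 56]
resulting array: [79, 71, 70, 57, 13, 50, 31, 56]

50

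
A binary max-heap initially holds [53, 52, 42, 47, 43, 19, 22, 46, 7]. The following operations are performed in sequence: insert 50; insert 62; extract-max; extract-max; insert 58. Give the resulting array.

[58, 52, 42, 47, 50, 19, 22, 46, 7, 43]

insert 50:
  append 50 at index 9 → [53, 52, 42, 47, 43, 19, 22, 46, 7, 50]
  50 > parent 43 at index 4, swap → [53, 52, 42, 47, 50, 19, 22, 46, 7, 43]
insert 62:
  append 62 at index 10 → [53, 52, 42, 47, 50, 19, 22, 46, 7, 43, 62]
  62 > parent 50 at index 4, swap → [53, 52, 42, 47, 62, 19, 22, 46, 7, 43, 50]
  62 > parent 52 at index 1, swap → [53, 62, 42, 47, 52, 19, 22, 46, 7, 43, 50]
  62 > parent 53 at index 0, swap → [62, 53, 42, 47, 52, 19, 22, 46, 7, 43, 50]
extract-max → returns 62:
  remove root 62; move last element 50 to root → [50, 53, 42, 47, 52, 19, 22, 46, 7, 43]
  50 vs larger child 53 at index 1, swap → [53, 50, 42, 47, 52, 19, 22, 46, 7, 43]
  50 vs larger child 52 at index 4, swap → [53, 52, 42, 47, 50, 19, 22, 46, 7, 43]
extract-max → returns 53:
  remove root 53; move last element 43 to root → [43, 52, 42, 47, 50, 19, 22, 46, 7]
  43 vs larger child 52 at index 1, swap → [52, 43, 42, 47, 50, 19, 22, 46, 7]
  43 vs larger child 50 at index 4, swap → [52, 50, 42, 47, 43, 19, 22, 46, 7]
insert 58:
  append 58 at index 9 → [52, 50, 42, 47, 43, 19, 22, 46, 7, 58]
  58 > parent 43 at index 4, swap → [52, 50, 42, 47, 58, 19, 22, 46, 7, 43]
  58 > parent 50 at index 1, swap → [52, 58, 42, 47, 50, 19, 22, 46, 7, 43]
  58 > parent 52 at index 0, swap → [58, 52, 42, 47, 50, 19, 22, 46, 7, 43]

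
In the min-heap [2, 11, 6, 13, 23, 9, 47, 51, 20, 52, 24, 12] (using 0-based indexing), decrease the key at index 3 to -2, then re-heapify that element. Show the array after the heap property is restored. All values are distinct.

set index 3 from 13 to -2 → [2, 11, 6, -2, 23, 9, 47, 51, 20, 52, 24, 12]
-2 < parent 11 at index 1, swap → [2, -2, 6, 11, 23, 9, 47, 51, 20, 52, 24, 12]
-2 < parent 2 at index 0, swap → [-2, 2, 6, 11, 23, 9, 47, 51, 20, 52, 24, 12]

[-2, 2, 6, 11, 23, 9, 47, 51, 20, 52, 24, 12]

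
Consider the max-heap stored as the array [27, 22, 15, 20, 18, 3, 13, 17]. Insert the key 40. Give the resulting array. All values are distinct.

[40, 27, 15, 22, 18, 3, 13, 17, 20]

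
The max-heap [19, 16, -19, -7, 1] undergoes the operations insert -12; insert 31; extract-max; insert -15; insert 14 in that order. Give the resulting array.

[19, 16, -12, 14, 1, -19, -15, -7]

insert -12:
  append -12 at index 5 → [19, 16, -19, -7, 1, -12]
  -12 > parent -19 at index 2, swap → [19, 16, -12, -7, 1, -19]
insert 31:
  append 31 at index 6 → [19, 16, -12, -7, 1, -19, 31]
  31 > parent -12 at index 2, swap → [19, 16, 31, -7, 1, -19, -12]
  31 > parent 19 at index 0, swap → [31, 16, 19, -7, 1, -19, -12]
extract-max → returns 31:
  remove root 31; move last element -12 to root → [-12, 16, 19, -7, 1, -19]
  -12 vs larger child 19 at index 2, swap → [19, 16, -12, -7, 1, -19]
insert -15:
  append -15 at index 6 → [19, 16, -12, -7, 1, -19, -15] (no swap needed)
insert 14:
  append 14 at index 7 → [19, 16, -12, -7, 1, -19, -15, 14]
  14 > parent -7 at index 3, swap → [19, 16, -12, 14, 1, -19, -15, -7]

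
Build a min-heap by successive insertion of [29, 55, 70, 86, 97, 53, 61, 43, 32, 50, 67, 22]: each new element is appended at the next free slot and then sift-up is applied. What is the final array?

Insert 29:
  append 29 at index 0 → [29] (no swap needed)
Insert 55:
  append 55 at index 1 → [29, 55] (no swap needed)
Insert 70:
  append 70 at index 2 → [29, 55, 70] (no swap needed)
Insert 86:
  append 86 at index 3 → [29, 55, 70, 86] (no swap needed)
Insert 97:
  append 97 at index 4 → [29, 55, 70, 86, 97] (no swap needed)
Insert 53:
  append 53 at index 5 → [29, 55, 70, 86, 97, 53]
  53 < parent 70 at index 2, swap → [29, 55, 53, 86, 97, 70]
Insert 61:
  append 61 at index 6 → [29, 55, 53, 86, 97, 70, 61] (no swap needed)
Insert 43:
  append 43 at index 7 → [29, 55, 53, 86, 97, 70, 61, 43]
  43 < parent 86 at index 3, swap → [29, 55, 53, 43, 97, 70, 61, 86]
  43 < parent 55 at index 1, swap → [29, 43, 53, 55, 97, 70, 61, 86]
Insert 32:
  append 32 at index 8 → [29, 43, 53, 55, 97, 70, 61, 86, 32]
  32 < parent 55 at index 3, swap → [29, 43, 53, 32, 97, 70, 61, 86, 55]
  32 < parent 43 at index 1, swap → [29, 32, 53, 43, 97, 70, 61, 86, 55]
Insert 50:
  append 50 at index 9 → [29, 32, 53, 43, 97, 70, 61, 86, 55, 50]
  50 < parent 97 at index 4, swap → [29, 32, 53, 43, 50, 70, 61, 86, 55, 97]
Insert 67:
  append 67 at index 10 → [29, 32, 53, 43, 50, 70, 61, 86, 55, 97, 67] (no swap needed)
Insert 22:
  append 22 at index 11 → [29, 32, 53, 43, 50, 70, 61, 86, 55, 97, 67, 22]
  22 < parent 70 at index 5, swap → [29, 32, 53, 43, 50, 22, 61, 86, 55, 97, 67, 70]
  22 < parent 53 at index 2, swap → [29, 32, 22, 43, 50, 53, 61, 86, 55, 97, 67, 70]
  22 < parent 29 at index 0, swap → [22, 32, 29, 43, 50, 53, 61, 86, 55, 97, 67, 70]

[22, 32, 29, 43, 50, 53, 61, 86, 55, 97, 67, 70]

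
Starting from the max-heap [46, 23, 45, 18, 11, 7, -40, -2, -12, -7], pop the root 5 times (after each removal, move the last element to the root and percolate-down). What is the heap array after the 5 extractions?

extract-max #1 returns 46:
  remove root 46; move last element -7 to root → [-7, 23, 45, 18, 11, 7, -40, -2, -12]
  -7 vs larger child 45 at index 2, swap → [45, 23, -7, 18, 11, 7, -40, -2, -12]
  -7 vs larger child 7 at index 5, swap → [45, 23, 7, 18, 11, -7, -40, -2, -12]
extract-max #2 returns 45:
  remove root 45; move last element -12 to root → [-12, 23, 7, 18, 11, -7, -40, -2]
  -12 vs larger child 23 at index 1, swap → [23, -12, 7, 18, 11, -7, -40, -2]
  -12 vs larger child 18 at index 3, swap → [23, 18, 7, -12, 11, -7, -40, -2]
  -12 vs only child -2 at index 7, swap → [23, 18, 7, -2, 11, -7, -40, -12]
extract-max #3 returns 23:
  remove root 23; move last element -12 to root → [-12, 18, 7, -2, 11, -7, -40]
  -12 vs larger child 18 at index 1, swap → [18, -12, 7, -2, 11, -7, -40]
  -12 vs larger child 11 at index 4, swap → [18, 11, 7, -2, -12, -7, -40]
extract-max #4 returns 18:
  remove root 18; move last element -40 to root → [-40, 11, 7, -2, -12, -7]
  -40 vs larger child 11 at index 1, swap → [11, -40, 7, -2, -12, -7]
  -40 vs larger child -2 at index 3, swap → [11, -2, 7, -40, -12, -7]
extract-max #5 returns 11:
  remove root 11; move last element -7 to root → [-7, -2, 7, -40, -12]
  -7 vs larger child 7 at index 2, swap → [7, -2, -7, -40, -12]

[7, -2, -7, -40, -12]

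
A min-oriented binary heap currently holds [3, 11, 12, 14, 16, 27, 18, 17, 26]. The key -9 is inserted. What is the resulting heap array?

append -9 at index 9 → [3, 11, 12, 14, 16, 27, 18, 17, 26, -9]
-9 < parent 16 at index 4, swap → [3, 11, 12, 14, -9, 27, 18, 17, 26, 16]
-9 < parent 11 at index 1, swap → [3, -9, 12, 14, 11, 27, 18, 17, 26, 16]
-9 < parent 3 at index 0, swap → [-9, 3, 12, 14, 11, 27, 18, 17, 26, 16]

[-9, 3, 12, 14, 11, 27, 18, 17, 26, 16]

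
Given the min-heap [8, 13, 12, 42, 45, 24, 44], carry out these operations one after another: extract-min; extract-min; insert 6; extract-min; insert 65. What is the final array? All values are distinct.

[13, 42, 24, 44, 45, 65]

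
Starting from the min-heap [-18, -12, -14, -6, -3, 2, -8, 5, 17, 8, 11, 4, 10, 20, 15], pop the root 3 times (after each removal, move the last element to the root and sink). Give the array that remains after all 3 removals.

extract-min #1 returns -18:
  remove root -18; move last element 15 to root → [15, -12, -14, -6, -3, 2, -8, 5, 17, 8, 11, 4, 10, 20]
  15 vs smaller child -14 at index 2, swap → [-14, -12, 15, -6, -3, 2, -8, 5, 17, 8, 11, 4, 10, 20]
  15 vs smaller child -8 at index 6, swap → [-14, -12, -8, -6, -3, 2, 15, 5, 17, 8, 11, 4, 10, 20]
extract-min #2 returns -14:
  remove root -14; move last element 20 to root → [20, -12, -8, -6, -3, 2, 15, 5, 17, 8, 11, 4, 10]
  20 vs smaller child -12 at index 1, swap → [-12, 20, -8, -6, -3, 2, 15, 5, 17, 8, 11, 4, 10]
  20 vs smaller child -6 at index 3, swap → [-12, -6, -8, 20, -3, 2, 15, 5, 17, 8, 11, 4, 10]
  20 vs smaller child 5 at index 7, swap → [-12, -6, -8, 5, -3, 2, 15, 20, 17, 8, 11, 4, 10]
extract-min #3 returns -12:
  remove root -12; move last element 10 to root → [10, -6, -8, 5, -3, 2, 15, 20, 17, 8, 11, 4]
  10 vs smaller child -8 at index 2, swap → [-8, -6, 10, 5, -3, 2, 15, 20, 17, 8, 11, 4]
  10 vs smaller child 2 at index 5, swap → [-8, -6, 2, 5, -3, 10, 15, 20, 17, 8, 11, 4]
  10 vs only child 4 at index 11, swap → [-8, -6, 2, 5, -3, 4, 15, 20, 17, 8, 11, 10]

[-8, -6, 2, 5, -3, 4, 15, 20, 17, 8, 11, 10]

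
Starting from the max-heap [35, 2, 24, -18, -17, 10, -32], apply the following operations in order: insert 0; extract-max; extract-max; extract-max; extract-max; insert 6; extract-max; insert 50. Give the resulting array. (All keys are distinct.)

insert 0:
  append 0 at index 7 → [35, 2, 24, -18, -17, 10, -32, 0]
  0 > parent -18 at index 3, swap → [35, 2, 24, 0, -17, 10, -32, -18]
extract-max → returns 35:
  remove root 35; move last element -18 to root → [-18, 2, 24, 0, -17, 10, -32]
  -18 vs larger child 24 at index 2, swap → [24, 2, -18, 0, -17, 10, -32]
  -18 vs larger child 10 at index 5, swap → [24, 2, 10, 0, -17, -18, -32]
extract-max → returns 24:
  remove root 24; move last element -32 to root → [-32, 2, 10, 0, -17, -18]
  -32 vs larger child 10 at index 2, swap → [10, 2, -32, 0, -17, -18]
  -32 vs only child -18 at index 5, swap → [10, 2, -18, 0, -17, -32]
extract-max → returns 10:
  remove root 10; move last element -32 to root → [-32, 2, -18, 0, -17]
  -32 vs larger child 2 at index 1, swap → [2, -32, -18, 0, -17]
  -32 vs larger child 0 at index 3, swap → [2, 0, -18, -32, -17]
extract-max → returns 2:
  remove root 2; move last element -17 to root → [-17, 0, -18, -32]
  -17 vs larger child 0 at index 1, swap → [0, -17, -18, -32]
insert 6:
  append 6 at index 4 → [0, -17, -18, -32, 6]
  6 > parent -17 at index 1, swap → [0, 6, -18, -32, -17]
  6 > parent 0 at index 0, swap → [6, 0, -18, -32, -17]
extract-max → returns 6:
  remove root 6; move last element -17 to root → [-17, 0, -18, -32]
  -17 vs larger child 0 at index 1, swap → [0, -17, -18, -32]
insert 50:
  append 50 at index 4 → [0, -17, -18, -32, 50]
  50 > parent -17 at index 1, swap → [0, 50, -18, -32, -17]
  50 > parent 0 at index 0, swap → [50, 0, -18, -32, -17]

[50, 0, -18, -32, -17]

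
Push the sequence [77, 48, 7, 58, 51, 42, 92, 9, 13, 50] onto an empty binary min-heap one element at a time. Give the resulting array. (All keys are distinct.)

Insert 77:
  append 77 at index 0 → [77] (no swap needed)
Insert 48:
  append 48 at index 1 → [77, 48]
  48 < parent 77 at index 0, swap → [48, 77]
Insert 7:
  append 7 at index 2 → [48, 77, 7]
  7 < parent 48 at index 0, swap → [7, 77, 48]
Insert 58:
  append 58 at index 3 → [7, 77, 48, 58]
  58 < parent 77 at index 1, swap → [7, 58, 48, 77]
Insert 51:
  append 51 at index 4 → [7, 58, 48, 77, 51]
  51 < parent 58 at index 1, swap → [7, 51, 48, 77, 58]
Insert 42:
  append 42 at index 5 → [7, 51, 48, 77, 58, 42]
  42 < parent 48 at index 2, swap → [7, 51, 42, 77, 58, 48]
Insert 92:
  append 92 at index 6 → [7, 51, 42, 77, 58, 48, 92] (no swap needed)
Insert 9:
  append 9 at index 7 → [7, 51, 42, 77, 58, 48, 92, 9]
  9 < parent 77 at index 3, swap → [7, 51, 42, 9, 58, 48, 92, 77]
  9 < parent 51 at index 1, swap → [7, 9, 42, 51, 58, 48, 92, 77]
Insert 13:
  append 13 at index 8 → [7, 9, 42, 51, 58, 48, 92, 77, 13]
  13 < parent 51 at index 3, swap → [7, 9, 42, 13, 58, 48, 92, 77, 51]
Insert 50:
  append 50 at index 9 → [7, 9, 42, 13, 58, 48, 92, 77, 51, 50]
  50 < parent 58 at index 4, swap → [7, 9, 42, 13, 50, 48, 92, 77, 51, 58]

[7, 9, 42, 13, 50, 48, 92, 77, 51, 58]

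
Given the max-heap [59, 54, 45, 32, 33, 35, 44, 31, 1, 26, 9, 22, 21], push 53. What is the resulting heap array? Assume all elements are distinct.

[59, 54, 53, 32, 33, 35, 45, 31, 1, 26, 9, 22, 21, 44]

append 53 at index 13 → [59, 54, 45, 32, 33, 35, 44, 31, 1, 26, 9, 22, 21, 53]
53 > parent 44 at index 6, swap → [59, 54, 45, 32, 33, 35, 53, 31, 1, 26, 9, 22, 21, 44]
53 > parent 45 at index 2, swap → [59, 54, 53, 32, 33, 35, 45, 31, 1, 26, 9, 22, 21, 44]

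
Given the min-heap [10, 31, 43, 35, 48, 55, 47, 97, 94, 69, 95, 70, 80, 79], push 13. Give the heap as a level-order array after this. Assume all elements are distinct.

[10, 31, 13, 35, 48, 55, 43, 97, 94, 69, 95, 70, 80, 79, 47]

append 13 at index 14 → [10, 31, 43, 35, 48, 55, 47, 97, 94, 69, 95, 70, 80, 79, 13]
13 < parent 47 at index 6, swap → [10, 31, 43, 35, 48, 55, 13, 97, 94, 69, 95, 70, 80, 79, 47]
13 < parent 43 at index 2, swap → [10, 31, 13, 35, 48, 55, 43, 97, 94, 69, 95, 70, 80, 79, 47]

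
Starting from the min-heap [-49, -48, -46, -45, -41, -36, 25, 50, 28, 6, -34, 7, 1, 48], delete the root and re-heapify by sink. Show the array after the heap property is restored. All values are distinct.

[-48, -45, -46, 28, -41, -36, 25, 50, 48, 6, -34, 7, 1]

remove root -49; move last element 48 to root → [48, -48, -46, -45, -41, -36, 25, 50, 28, 6, -34, 7, 1]
48 vs smaller child -48 at index 1, swap → [-48, 48, -46, -45, -41, -36, 25, 50, 28, 6, -34, 7, 1]
48 vs smaller child -45 at index 3, swap → [-48, -45, -46, 48, -41, -36, 25, 50, 28, 6, -34, 7, 1]
48 vs smaller child 28 at index 8, swap → [-48, -45, -46, 28, -41, -36, 25, 50, 48, 6, -34, 7, 1]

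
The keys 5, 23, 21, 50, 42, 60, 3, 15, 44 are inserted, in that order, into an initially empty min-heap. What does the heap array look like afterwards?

Insert 5:
  append 5 at index 0 → [5] (no swap needed)
Insert 23:
  append 23 at index 1 → [5, 23] (no swap needed)
Insert 21:
  append 21 at index 2 → [5, 23, 21] (no swap needed)
Insert 50:
  append 50 at index 3 → [5, 23, 21, 50] (no swap needed)
Insert 42:
  append 42 at index 4 → [5, 23, 21, 50, 42] (no swap needed)
Insert 60:
  append 60 at index 5 → [5, 23, 21, 50, 42, 60] (no swap needed)
Insert 3:
  append 3 at index 6 → [5, 23, 21, 50, 42, 60, 3]
  3 < parent 21 at index 2, swap → [5, 23, 3, 50, 42, 60, 21]
  3 < parent 5 at index 0, swap → [3, 23, 5, 50, 42, 60, 21]
Insert 15:
  append 15 at index 7 → [3, 23, 5, 50, 42, 60, 21, 15]
  15 < parent 50 at index 3, swap → [3, 23, 5, 15, 42, 60, 21, 50]
  15 < parent 23 at index 1, swap → [3, 15, 5, 23, 42, 60, 21, 50]
Insert 44:
  append 44 at index 8 → [3, 15, 5, 23, 42, 60, 21, 50, 44] (no swap needed)

[3, 15, 5, 23, 42, 60, 21, 50, 44]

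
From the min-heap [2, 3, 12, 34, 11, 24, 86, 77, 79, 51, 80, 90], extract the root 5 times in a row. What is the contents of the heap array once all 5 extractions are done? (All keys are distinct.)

extract-min #1 returns 2:
  remove root 2; move last element 90 to root → [90, 3, 12, 34, 11, 24, 86, 77, 79, 51, 80]
  90 vs smaller child 3 at index 1, swap → [3, 90, 12, 34, 11, 24, 86, 77, 79, 51, 80]
  90 vs smaller child 11 at index 4, swap → [3, 11, 12, 34, 90, 24, 86, 77, 79, 51, 80]
  90 vs smaller child 51 at index 9, swap → [3, 11, 12, 34, 51, 24, 86, 77, 79, 90, 80]
extract-min #2 returns 3:
  remove root 3; move last element 80 to root → [80, 11, 12, 34, 51, 24, 86, 77, 79, 90]
  80 vs smaller child 11 at index 1, swap → [11, 80, 12, 34, 51, 24, 86, 77, 79, 90]
  80 vs smaller child 34 at index 3, swap → [11, 34, 12, 80, 51, 24, 86, 77, 79, 90]
  80 vs smaller child 77 at index 7, swap → [11, 34, 12, 77, 51, 24, 86, 80, 79, 90]
extract-min #3 returns 11:
  remove root 11; move last element 90 to root → [90, 34, 12, 77, 51, 24, 86, 80, 79]
  90 vs smaller child 12 at index 2, swap → [12, 34, 90, 77, 51, 24, 86, 80, 79]
  90 vs smaller child 24 at index 5, swap → [12, 34, 24, 77, 51, 90, 86, 80, 79]
extract-min #4 returns 12:
  remove root 12; move last element 79 to root → [79, 34, 24, 77, 51, 90, 86, 80]
  79 vs smaller child 24 at index 2, swap → [24, 34, 79, 77, 51, 90, 86, 80]
extract-min #5 returns 24:
  remove root 24; move last element 80 to root → [80, 34, 79, 77, 51, 90, 86]
  80 vs smaller child 34 at index 1, swap → [34, 80, 79, 77, 51, 90, 86]
  80 vs smaller child 51 at index 4, swap → [34, 51, 79, 77, 80, 90, 86]

[34, 51, 79, 77, 80, 90, 86]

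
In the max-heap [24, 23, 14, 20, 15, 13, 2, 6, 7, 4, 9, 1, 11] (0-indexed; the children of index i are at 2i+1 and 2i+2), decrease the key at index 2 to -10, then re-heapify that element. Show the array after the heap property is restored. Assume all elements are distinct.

[24, 23, 13, 20, 15, 11, 2, 6, 7, 4, 9, 1, -10]

set index 2 from 14 to -10 → [24, 23, -10, 20, 15, 13, 2, 6, 7, 4, 9, 1, 11]
-10 vs larger child 13 at index 5, swap → [24, 23, 13, 20, 15, -10, 2, 6, 7, 4, 9, 1, 11]
-10 vs larger child 11 at index 12, swap → [24, 23, 13, 20, 15, 11, 2, 6, 7, 4, 9, 1, -10]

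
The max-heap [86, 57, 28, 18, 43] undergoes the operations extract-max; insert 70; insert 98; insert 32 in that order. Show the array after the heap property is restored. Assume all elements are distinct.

[98, 57, 70, 18, 43, 28, 32]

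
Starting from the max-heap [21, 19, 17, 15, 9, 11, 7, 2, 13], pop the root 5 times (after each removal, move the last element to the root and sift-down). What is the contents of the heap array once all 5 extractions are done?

extract-max #1 returns 21:
  remove root 21; move last element 13 to root → [13, 19, 17, 15, 9, 11, 7, 2]
  13 vs larger child 19 at index 1, swap → [19, 13, 17, 15, 9, 11, 7, 2]
  13 vs larger child 15 at index 3, swap → [19, 15, 17, 13, 9, 11, 7, 2]
extract-max #2 returns 19:
  remove root 19; move last element 2 to root → [2, 15, 17, 13, 9, 11, 7]
  2 vs larger child 17 at index 2, swap → [17, 15, 2, 13, 9, 11, 7]
  2 vs larger child 11 at index 5, swap → [17, 15, 11, 13, 9, 2, 7]
extract-max #3 returns 17:
  remove root 17; move last element 7 to root → [7, 15, 11, 13, 9, 2]
  7 vs larger child 15 at index 1, swap → [15, 7, 11, 13, 9, 2]
  7 vs larger child 13 at index 3, swap → [15, 13, 11, 7, 9, 2]
extract-max #4 returns 15:
  remove root 15; move last element 2 to root → [2, 13, 11, 7, 9]
  2 vs larger child 13 at index 1, swap → [13, 2, 11, 7, 9]
  2 vs larger child 9 at index 4, swap → [13, 9, 11, 7, 2]
extract-max #5 returns 13:
  remove root 13; move last element 2 to root → [2, 9, 11, 7]
  2 vs larger child 11 at index 2, swap → [11, 9, 2, 7]

[11, 9, 2, 7]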